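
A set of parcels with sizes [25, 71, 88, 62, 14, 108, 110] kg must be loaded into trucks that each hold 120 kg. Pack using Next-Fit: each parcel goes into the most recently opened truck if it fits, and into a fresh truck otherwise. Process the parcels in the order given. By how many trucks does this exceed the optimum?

0

Next-Fit: [25,71] [88] [62,14] [108] [110] → 5 trucks.
5 parcels exceed 60 kg (half the capacity), and no two of those can share a truck, so at least 5 trucks are needed.
So 5 is already optimal.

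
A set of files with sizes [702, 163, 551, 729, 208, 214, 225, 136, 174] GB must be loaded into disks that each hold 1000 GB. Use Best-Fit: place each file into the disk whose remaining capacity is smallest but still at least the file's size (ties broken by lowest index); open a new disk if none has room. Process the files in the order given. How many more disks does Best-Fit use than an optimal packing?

Best-Fit: [702,163] [551,214,225] [729,208] [136,174] → 4 disks.
Total size 3102 GB; any packing needs at least ⌈3102/1000⌉ = 4 disks.
So 4 is already optimal.

0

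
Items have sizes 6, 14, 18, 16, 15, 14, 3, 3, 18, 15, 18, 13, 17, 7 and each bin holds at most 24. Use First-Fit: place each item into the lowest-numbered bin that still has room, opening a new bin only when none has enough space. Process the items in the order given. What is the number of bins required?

10 bins

Put 6 in bin 1; 18 remain.
Put 14 in bin 1; 4 remain.
Put 18 in bin 2; 6 remain.
Put 16 in bin 3; 8 remain.
Put 15 in bin 4; 9 remain.
Put 14 in bin 5; 10 remain.
Put 3 in bin 1; 1 remain.
Put 3 in bin 2; 3 remain.
Put 18 in bin 6; 6 remain.
Put 15 in bin 7; 9 remain.
Put 18 in bin 8; 6 remain.
Put 13 in bin 9; 11 remain.
Put 17 in bin 10; 7 remain.
Put 7 in bin 3; 1 remain.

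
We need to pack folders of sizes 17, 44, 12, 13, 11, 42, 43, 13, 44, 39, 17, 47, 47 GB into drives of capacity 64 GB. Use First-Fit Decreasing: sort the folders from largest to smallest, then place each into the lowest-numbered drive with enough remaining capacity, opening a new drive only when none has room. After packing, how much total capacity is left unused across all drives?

Sorted descending: 47, 47, 44, 44, 43, 42, 39, 17, 17, 13, 13, 12, 11.
Put 47 GB in drive 1; 17 GB remain.
Put 47 GB in drive 2; 17 GB remain.
Put 44 GB in drive 3; 20 GB remain.
Put 44 GB in drive 4; 20 GB remain.
Put 43 GB in drive 5; 21 GB remain.
Put 42 GB in drive 6; 22 GB remain.
Put 39 GB in drive 7; 25 GB remain.
Put 17 GB in drive 1; 0 GB remain.
Put 17 GB in drive 2; 0 GB remain.
Put 13 GB in drive 3; 7 GB remain.
Put 13 GB in drive 4; 7 GB remain.
Put 12 GB in drive 5; 9 GB remain.
Put 11 GB in drive 6; 11 GB remain.
7 drives × 64 GB = 448 GB; used 389 GB; unused 59 GB.

59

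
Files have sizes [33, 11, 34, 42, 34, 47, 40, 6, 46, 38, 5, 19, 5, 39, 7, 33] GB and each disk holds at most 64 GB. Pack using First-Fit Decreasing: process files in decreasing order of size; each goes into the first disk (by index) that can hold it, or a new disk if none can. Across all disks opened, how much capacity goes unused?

Sorted descending: 47, 46, 42, 40, 39, 38, 34, 34, 33, 33, 19, 11, 7, 6, 5, 5.
Put 47 GB in disk 1; 17 GB remain.
Put 46 GB in disk 2; 18 GB remain.
Put 42 GB in disk 3; 22 GB remain.
Put 40 GB in disk 4; 24 GB remain.
Put 39 GB in disk 5; 25 GB remain.
Put 38 GB in disk 6; 26 GB remain.
Put 34 GB in disk 7; 30 GB remain.
Put 34 GB in disk 8; 30 GB remain.
Put 33 GB in disk 9; 31 GB remain.
Put 33 GB in disk 10; 31 GB remain.
Put 19 GB in disk 3; 3 GB remain.
Put 11 GB in disk 1; 6 GB remain.
Put 7 GB in disk 2; 11 GB remain.
Put 6 GB in disk 1; 0 GB remain.
Put 5 GB in disk 2; 6 GB remain.
Put 5 GB in disk 2; 1 GB remain.
10 disks × 64 GB = 640 GB; used 439 GB; unused 201 GB.

201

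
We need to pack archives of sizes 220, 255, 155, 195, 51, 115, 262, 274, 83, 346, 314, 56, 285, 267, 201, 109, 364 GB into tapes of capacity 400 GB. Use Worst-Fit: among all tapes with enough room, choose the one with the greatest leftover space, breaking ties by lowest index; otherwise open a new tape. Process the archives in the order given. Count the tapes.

11 tapes

Put 220 GB in tape 1; 180 GB remain.
Put 255 GB in tape 2; 145 GB remain.
Put 155 GB in tape 1; 25 GB remain.
Put 195 GB in tape 3; 205 GB remain.
Put 51 GB in tape 3; 154 GB remain.
Put 115 GB in tape 3; 39 GB remain.
Put 262 GB in tape 4; 138 GB remain.
Put 274 GB in tape 5; 126 GB remain.
Put 83 GB in tape 2; 62 GB remain.
Put 346 GB in tape 6; 54 GB remain.
Put 314 GB in tape 7; 86 GB remain.
Put 56 GB in tape 4; 82 GB remain.
Put 285 GB in tape 8; 115 GB remain.
Put 267 GB in tape 9; 133 GB remain.
Put 201 GB in tape 10; 199 GB remain.
Put 109 GB in tape 10; 90 GB remain.
Put 364 GB in tape 11; 36 GB remain.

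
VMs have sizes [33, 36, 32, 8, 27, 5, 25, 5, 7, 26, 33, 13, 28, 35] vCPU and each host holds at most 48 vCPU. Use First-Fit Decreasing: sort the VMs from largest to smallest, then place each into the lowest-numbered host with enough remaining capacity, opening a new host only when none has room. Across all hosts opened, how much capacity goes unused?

119

Sorted descending: 36, 35, 33, 33, 32, 28, 27, 26, 25, 13, 8, 7, 5, 5.
Put 36 vCPU in host 1; 12 vCPU remain.
Put 35 vCPU in host 2; 13 vCPU remain.
Put 33 vCPU in host 3; 15 vCPU remain.
Put 33 vCPU in host 4; 15 vCPU remain.
Put 32 vCPU in host 5; 16 vCPU remain.
Put 28 vCPU in host 6; 20 vCPU remain.
Put 27 vCPU in host 7; 21 vCPU remain.
Put 26 vCPU in host 8; 22 vCPU remain.
Put 25 vCPU in host 9; 23 vCPU remain.
Put 13 vCPU in host 2; 0 vCPU remain.
Put 8 vCPU in host 1; 4 vCPU remain.
Put 7 vCPU in host 3; 8 vCPU remain.
Put 5 vCPU in host 3; 3 vCPU remain.
Put 5 vCPU in host 4; 10 vCPU remain.
9 hosts × 48 vCPU = 432 vCPU; used 313 vCPU; unused 119 vCPU.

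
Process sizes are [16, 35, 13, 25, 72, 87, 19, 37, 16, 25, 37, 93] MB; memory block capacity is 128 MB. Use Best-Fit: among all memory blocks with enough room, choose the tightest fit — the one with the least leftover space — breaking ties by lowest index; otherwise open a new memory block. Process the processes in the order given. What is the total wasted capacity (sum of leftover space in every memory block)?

165

16 MB → memory block 1 (remaining 112 MB)
35 MB → memory block 1 (remaining 77 MB)
13 MB → memory block 1 (remaining 64 MB)
25 MB → memory block 1 (remaining 39 MB)
72 MB → memory block 2 (remaining 56 MB)
87 MB → memory block 3 (remaining 41 MB)
19 MB → memory block 1 (remaining 20 MB)
37 MB → memory block 3 (remaining 4 MB)
16 MB → memory block 1 (remaining 4 MB)
25 MB → memory block 2 (remaining 31 MB)
37 MB → memory block 4 (remaining 91 MB)
93 MB → memory block 5 (remaining 35 MB)
5 memory blocks × 128 MB = 640 MB; used 475 MB; unused 165 MB.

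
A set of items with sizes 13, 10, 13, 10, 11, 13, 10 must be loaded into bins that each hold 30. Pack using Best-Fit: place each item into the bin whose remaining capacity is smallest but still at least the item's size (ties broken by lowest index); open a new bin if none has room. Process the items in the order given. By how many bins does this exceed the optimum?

Best-Fit: [13,10] [13,10] [11,13] [10] → 4 bins.
Total size 80; any packing needs at least ⌈80/30⌉ = 3 bins.
An optimal packing achieves that bound: [13,13] [13,11] [10,10,10] → 3 bins.
Excess: 4 − 3 = 1.

1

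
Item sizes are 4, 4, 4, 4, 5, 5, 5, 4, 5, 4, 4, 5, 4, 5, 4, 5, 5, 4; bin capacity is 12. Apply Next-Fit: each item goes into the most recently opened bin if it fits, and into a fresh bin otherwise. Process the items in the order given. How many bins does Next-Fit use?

Put 4 in bin 1; 8 remain.
Put 4 in bin 1; 4 remain.
Put 4 in bin 1; 0 remain.
Put 4 in bin 2; 8 remain.
Put 5 in bin 2; 3 remain.
Put 5 in bin 3; 7 remain.
Put 5 in bin 3; 2 remain.
Put 4 in bin 4; 8 remain.
Put 5 in bin 4; 3 remain.
Put 4 in bin 5; 8 remain.
Put 4 in bin 5; 4 remain.
Put 5 in bin 6; 7 remain.
Put 4 in bin 6; 3 remain.
Put 5 in bin 7; 7 remain.
Put 4 in bin 7; 3 remain.
Put 5 in bin 8; 7 remain.
Put 5 in bin 8; 2 remain.
Put 4 in bin 9; 8 remain.

9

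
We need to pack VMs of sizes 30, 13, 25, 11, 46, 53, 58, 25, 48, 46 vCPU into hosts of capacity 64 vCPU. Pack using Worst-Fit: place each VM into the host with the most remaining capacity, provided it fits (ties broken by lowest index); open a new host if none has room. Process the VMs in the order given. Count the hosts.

7 hosts

host 1: place 30 vCPU, 34 vCPU left
host 1: place 13 vCPU, 21 vCPU left
host 2: place 25 vCPU, 39 vCPU left
host 2: place 11 vCPU, 28 vCPU left
host 3: place 46 vCPU, 18 vCPU left
host 4: place 53 vCPU, 11 vCPU left
host 5: place 58 vCPU, 6 vCPU left
host 2: place 25 vCPU, 3 vCPU left
host 6: place 48 vCPU, 16 vCPU left
host 7: place 46 vCPU, 18 vCPU left
Final hosts: [30,13] [25,11,25] [46] [53] [58] [48] [46].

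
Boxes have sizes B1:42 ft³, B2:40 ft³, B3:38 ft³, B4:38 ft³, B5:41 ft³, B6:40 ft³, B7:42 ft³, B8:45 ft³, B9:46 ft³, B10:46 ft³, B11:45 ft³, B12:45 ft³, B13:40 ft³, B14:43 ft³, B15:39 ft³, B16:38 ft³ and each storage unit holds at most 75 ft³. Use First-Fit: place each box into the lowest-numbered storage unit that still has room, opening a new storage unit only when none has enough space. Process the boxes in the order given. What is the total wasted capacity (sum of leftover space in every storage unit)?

532

B1 (42 ft³) → storage unit 1 (remaining 33 ft³)
B2 (40 ft³) → storage unit 2 (remaining 35 ft³)
B3 (38 ft³) → storage unit 3 (remaining 37 ft³)
B4 (38 ft³) → storage unit 4 (remaining 37 ft³)
B5 (41 ft³) → storage unit 5 (remaining 34 ft³)
B6 (40 ft³) → storage unit 6 (remaining 35 ft³)
B7 (42 ft³) → storage unit 7 (remaining 33 ft³)
B8 (45 ft³) → storage unit 8 (remaining 30 ft³)
B9 (46 ft³) → storage unit 9 (remaining 29 ft³)
B10 (46 ft³) → storage unit 10 (remaining 29 ft³)
B11 (45 ft³) → storage unit 11 (remaining 30 ft³)
B12 (45 ft³) → storage unit 12 (remaining 30 ft³)
B13 (40 ft³) → storage unit 13 (remaining 35 ft³)
B14 (43 ft³) → storage unit 14 (remaining 32 ft³)
B15 (39 ft³) → storage unit 15 (remaining 36 ft³)
B16 (38 ft³) → storage unit 16 (remaining 37 ft³)
16 storage units × 75 ft³ = 1200 ft³; used 668 ft³; unused 532 ft³.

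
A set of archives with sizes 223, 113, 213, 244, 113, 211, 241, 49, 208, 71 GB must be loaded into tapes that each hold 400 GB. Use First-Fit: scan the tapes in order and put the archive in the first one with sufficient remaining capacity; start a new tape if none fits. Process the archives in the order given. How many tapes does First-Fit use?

6

tape 1: place 223 GB, 177 GB left
tape 1: place 113 GB, 64 GB left
tape 2: place 213 GB, 187 GB left
tape 3: place 244 GB, 156 GB left
tape 2: place 113 GB, 74 GB left
tape 4: place 211 GB, 189 GB left
tape 5: place 241 GB, 159 GB left
tape 1: place 49 GB, 15 GB left
tape 6: place 208 GB, 192 GB left
tape 2: place 71 GB, 3 GB left
Final tapes: [223,113,49] [213,113,71] [244] [211] [241] [208].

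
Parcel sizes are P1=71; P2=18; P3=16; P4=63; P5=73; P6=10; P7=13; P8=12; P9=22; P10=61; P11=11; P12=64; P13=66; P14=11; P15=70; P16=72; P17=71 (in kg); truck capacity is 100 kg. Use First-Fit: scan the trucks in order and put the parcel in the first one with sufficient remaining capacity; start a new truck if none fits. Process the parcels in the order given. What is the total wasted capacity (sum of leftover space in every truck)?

truck 1: place P1 (71 kg), 29 kg left
truck 1: place P2 (18 kg), 11 kg left
truck 2: place P3 (16 kg), 84 kg left
truck 2: place P4 (63 kg), 21 kg left
truck 3: place P5 (73 kg), 27 kg left
truck 1: place P6 (10 kg), 1 kg left
truck 2: place P7 (13 kg), 8 kg left
truck 3: place P8 (12 kg), 15 kg left
truck 4: place P9 (22 kg), 78 kg left
truck 4: place P10 (61 kg), 17 kg left
truck 3: place P11 (11 kg), 4 kg left
truck 5: place P12 (64 kg), 36 kg left
truck 6: place P13 (66 kg), 34 kg left
truck 4: place P14 (11 kg), 6 kg left
truck 7: place P15 (70 kg), 30 kg left
truck 8: place P16 (72 kg), 28 kg left
truck 9: place P17 (71 kg), 29 kg left
9 trucks × 100 kg = 900 kg; used 724 kg; unused 176 kg.

176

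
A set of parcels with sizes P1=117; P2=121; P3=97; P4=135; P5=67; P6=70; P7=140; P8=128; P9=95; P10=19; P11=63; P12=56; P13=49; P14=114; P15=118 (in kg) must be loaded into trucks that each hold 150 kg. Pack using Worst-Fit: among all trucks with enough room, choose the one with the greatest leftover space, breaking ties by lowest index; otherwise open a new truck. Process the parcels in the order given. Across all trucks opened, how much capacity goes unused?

P1 (117 kg) → truck 1 (remaining 33 kg)
P2 (121 kg) → truck 2 (remaining 29 kg)
P3 (97 kg) → truck 3 (remaining 53 kg)
P4 (135 kg) → truck 4 (remaining 15 kg)
P5 (67 kg) → truck 5 (remaining 83 kg)
P6 (70 kg) → truck 5 (remaining 13 kg)
P7 (140 kg) → truck 6 (remaining 10 kg)
P8 (128 kg) → truck 7 (remaining 22 kg)
P9 (95 kg) → truck 8 (remaining 55 kg)
P10 (19 kg) → truck 8 (remaining 36 kg)
P11 (63 kg) → truck 9 (remaining 87 kg)
P12 (56 kg) → truck 9 (remaining 31 kg)
P13 (49 kg) → truck 3 (remaining 4 kg)
P14 (114 kg) → truck 10 (remaining 36 kg)
P15 (118 kg) → truck 11 (remaining 32 kg)
11 trucks × 150 kg = 1650 kg; used 1389 kg; unused 261 kg.

261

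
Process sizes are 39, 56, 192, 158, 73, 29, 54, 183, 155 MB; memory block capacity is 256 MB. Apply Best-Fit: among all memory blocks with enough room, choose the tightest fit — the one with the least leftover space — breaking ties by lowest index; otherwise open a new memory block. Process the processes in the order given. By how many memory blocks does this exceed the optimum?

1

Best-Fit: [39,56,158] [192,29] [73,54] [183] [155] → 5 memory blocks.
Total size 939 MB; any packing needs at least ⌈939/256⌉ = 4 memory blocks.
An optimal packing achieves that bound: [192,56] [183,73] [158,54,39] [155,29] → 4 memory blocks.
Excess: 5 − 4 = 1.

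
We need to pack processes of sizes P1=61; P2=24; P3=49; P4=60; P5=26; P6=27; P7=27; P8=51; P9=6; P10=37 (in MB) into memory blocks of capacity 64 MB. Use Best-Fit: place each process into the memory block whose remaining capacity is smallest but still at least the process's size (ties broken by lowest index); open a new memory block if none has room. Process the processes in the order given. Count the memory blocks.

P1 (61 MB) → memory block 1 (remaining 3 MB)
P2 (24 MB) → memory block 2 (remaining 40 MB)
P3 (49 MB) → memory block 3 (remaining 15 MB)
P4 (60 MB) → memory block 4 (remaining 4 MB)
P5 (26 MB) → memory block 2 (remaining 14 MB)
P6 (27 MB) → memory block 5 (remaining 37 MB)
P7 (27 MB) → memory block 5 (remaining 10 MB)
P8 (51 MB) → memory block 6 (remaining 13 MB)
P9 (6 MB) → memory block 5 (remaining 4 MB)
P10 (37 MB) → memory block 7 (remaining 27 MB)

7 memory blocks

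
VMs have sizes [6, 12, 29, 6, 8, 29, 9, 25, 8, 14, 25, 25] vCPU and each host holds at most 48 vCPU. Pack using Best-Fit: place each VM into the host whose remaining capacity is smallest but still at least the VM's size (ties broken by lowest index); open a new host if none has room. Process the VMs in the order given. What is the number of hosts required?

5

host 1: place 6 vCPU, 42 vCPU left
host 1: place 12 vCPU, 30 vCPU left
host 1: place 29 vCPU, 1 vCPU left
host 2: place 6 vCPU, 42 vCPU left
host 2: place 8 vCPU, 34 vCPU left
host 2: place 29 vCPU, 5 vCPU left
host 3: place 9 vCPU, 39 vCPU left
host 3: place 25 vCPU, 14 vCPU left
host 3: place 8 vCPU, 6 vCPU left
host 4: place 14 vCPU, 34 vCPU left
host 4: place 25 vCPU, 9 vCPU left
host 5: place 25 vCPU, 23 vCPU left
Final hosts: [6,12,29] [6,8,29] [9,25,8] [14,25] [25].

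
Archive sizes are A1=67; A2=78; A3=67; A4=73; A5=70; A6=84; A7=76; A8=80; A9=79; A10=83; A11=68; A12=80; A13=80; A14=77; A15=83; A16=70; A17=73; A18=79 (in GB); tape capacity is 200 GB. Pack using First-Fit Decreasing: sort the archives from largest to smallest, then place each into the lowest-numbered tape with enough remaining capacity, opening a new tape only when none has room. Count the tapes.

Sorted descending: 84, 83, 83, 80, 80, 80, 79, 79, 78, 77, 76, 73, 73, 70, 70, 68, 67, 67.
84 GB → tape 1 (remaining 116 GB)
83 GB → tape 1 (remaining 33 GB)
83 GB → tape 2 (remaining 117 GB)
80 GB → tape 2 (remaining 37 GB)
80 GB → tape 3 (remaining 120 GB)
80 GB → tape 3 (remaining 40 GB)
79 GB → tape 4 (remaining 121 GB)
79 GB → tape 4 (remaining 42 GB)
78 GB → tape 5 (remaining 122 GB)
77 GB → tape 5 (remaining 45 GB)
76 GB → tape 6 (remaining 124 GB)
73 GB → tape 6 (remaining 51 GB)
73 GB → tape 7 (remaining 127 GB)
70 GB → tape 7 (remaining 57 GB)
70 GB → tape 8 (remaining 130 GB)
68 GB → tape 8 (remaining 62 GB)
67 GB → tape 9 (remaining 133 GB)
67 GB → tape 9 (remaining 66 GB)
Final tapes: [84,83] [83,80] [80,80] [79,79] [78,77] [76,73] [73,70] [70,68] [67,67].

9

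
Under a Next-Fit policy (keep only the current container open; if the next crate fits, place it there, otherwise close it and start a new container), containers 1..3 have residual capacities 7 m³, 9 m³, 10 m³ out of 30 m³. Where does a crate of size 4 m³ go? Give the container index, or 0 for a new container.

Next-Fit only looks at container 3, which has 10 m³ free.
4 m³ fits there.

3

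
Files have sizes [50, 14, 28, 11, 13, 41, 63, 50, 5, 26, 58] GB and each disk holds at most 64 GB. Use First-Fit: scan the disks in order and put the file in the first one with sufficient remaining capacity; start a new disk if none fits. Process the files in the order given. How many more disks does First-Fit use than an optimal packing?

First-Fit: [50,14] [28,11,13,5] [41] [63] [50] [26] [58] → 7 disks.
Total size 359 GB; any packing needs at least ⌈359/64⌉ = 6 disks.
An optimal packing achieves that bound: [63] [58,5] [50,14] [50,13] [41,11] [28,26] → 6 disks.
Excess: 7 − 6 = 1.

1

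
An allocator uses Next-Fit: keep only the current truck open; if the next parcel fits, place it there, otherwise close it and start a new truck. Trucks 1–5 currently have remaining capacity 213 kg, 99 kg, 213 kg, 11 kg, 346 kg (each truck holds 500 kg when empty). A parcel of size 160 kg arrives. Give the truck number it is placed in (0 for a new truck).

5

Next-Fit only looks at truck 5, which has 346 kg free.
160 kg fits there.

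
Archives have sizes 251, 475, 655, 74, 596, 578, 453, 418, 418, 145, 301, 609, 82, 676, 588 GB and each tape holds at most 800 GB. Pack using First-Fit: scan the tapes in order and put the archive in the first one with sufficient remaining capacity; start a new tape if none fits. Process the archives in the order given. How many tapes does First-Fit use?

10

Put 251 GB in tape 1; 549 GB remain.
Put 475 GB in tape 1; 74 GB remain.
Put 655 GB in tape 2; 145 GB remain.
Put 74 GB in tape 1; 0 GB remain.
Put 596 GB in tape 3; 204 GB remain.
Put 578 GB in tape 4; 222 GB remain.
Put 453 GB in tape 5; 347 GB remain.
Put 418 GB in tape 6; 382 GB remain.
Put 418 GB in tape 7; 382 GB remain.
Put 145 GB in tape 2; 0 GB remain.
Put 301 GB in tape 5; 46 GB remain.
Put 609 GB in tape 8; 191 GB remain.
Put 82 GB in tape 3; 122 GB remain.
Put 676 GB in tape 9; 124 GB remain.
Put 588 GB in tape 10; 212 GB remain.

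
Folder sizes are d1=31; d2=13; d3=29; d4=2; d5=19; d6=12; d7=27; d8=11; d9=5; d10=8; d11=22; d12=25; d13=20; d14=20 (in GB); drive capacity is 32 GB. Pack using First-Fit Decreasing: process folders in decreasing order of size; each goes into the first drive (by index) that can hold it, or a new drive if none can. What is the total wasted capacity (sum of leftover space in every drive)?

12

Sorted descending: 31, 29, 27, 25, 22, 20, 20, 19, 13, 12, 11, 8, 5, 2.
31 GB → drive 1 (remaining 1 GB)
29 GB → drive 2 (remaining 3 GB)
27 GB → drive 3 (remaining 5 GB)
25 GB → drive 4 (remaining 7 GB)
22 GB → drive 5 (remaining 10 GB)
20 GB → drive 6 (remaining 12 GB)
20 GB → drive 7 (remaining 12 GB)
19 GB → drive 8 (remaining 13 GB)
13 GB → drive 8 (remaining 0 GB)
12 GB → drive 6 (remaining 0 GB)
11 GB → drive 7 (remaining 1 GB)
8 GB → drive 5 (remaining 2 GB)
5 GB → drive 3 (remaining 0 GB)
2 GB → drive 2 (remaining 1 GB)
8 drives × 32 GB = 256 GB; used 244 GB; unused 12 GB.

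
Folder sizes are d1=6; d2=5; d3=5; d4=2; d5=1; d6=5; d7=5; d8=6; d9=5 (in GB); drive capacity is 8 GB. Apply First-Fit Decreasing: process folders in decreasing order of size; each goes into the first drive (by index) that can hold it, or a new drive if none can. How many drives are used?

Sorted descending: 6, 6, 5, 5, 5, 5, 5, 2, 1.
drive 1: place 6 GB, 2 GB left
drive 2: place 6 GB, 2 GB left
drive 3: place 5 GB, 3 GB left
drive 4: place 5 GB, 3 GB left
drive 5: place 5 GB, 3 GB left
drive 6: place 5 GB, 3 GB left
drive 7: place 5 GB, 3 GB left
drive 1: place 2 GB, 0 GB left
drive 2: place 1 GB, 1 GB left

7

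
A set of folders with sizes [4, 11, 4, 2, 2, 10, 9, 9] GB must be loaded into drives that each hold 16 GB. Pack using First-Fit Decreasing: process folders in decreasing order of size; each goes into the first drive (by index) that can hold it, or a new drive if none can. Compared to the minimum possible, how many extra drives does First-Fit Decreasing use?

First-Fit Decreasing: [11,4] [10,4,2] [9,2] [9] → 4 drives.
Total size 51 GB; any packing needs at least ⌈51/16⌉ = 4 drives.
So 4 is already optimal.

0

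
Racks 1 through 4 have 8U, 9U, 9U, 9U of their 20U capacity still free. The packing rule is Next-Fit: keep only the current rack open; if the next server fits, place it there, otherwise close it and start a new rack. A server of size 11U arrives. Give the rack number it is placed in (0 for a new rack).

0

Next-Fit only looks at rack 4, which has 9U free.
11U does not fit, so a new rack is opened.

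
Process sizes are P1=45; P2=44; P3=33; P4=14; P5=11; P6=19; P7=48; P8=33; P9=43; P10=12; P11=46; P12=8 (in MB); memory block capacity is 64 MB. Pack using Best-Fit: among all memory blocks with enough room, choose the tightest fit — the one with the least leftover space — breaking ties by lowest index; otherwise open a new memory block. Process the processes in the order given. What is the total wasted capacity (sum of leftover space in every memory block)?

92

memory block 1: place P1 (45 MB), 19 MB left
memory block 2: place P2 (44 MB), 20 MB left
memory block 3: place P3 (33 MB), 31 MB left
memory block 1: place P4 (14 MB), 5 MB left
memory block 2: place P5 (11 MB), 9 MB left
memory block 3: place P6 (19 MB), 12 MB left
memory block 4: place P7 (48 MB), 16 MB left
memory block 5: place P8 (33 MB), 31 MB left
memory block 6: place P9 (43 MB), 21 MB left
memory block 3: place P10 (12 MB), 0 MB left
memory block 7: place P11 (46 MB), 18 MB left
memory block 2: place P12 (8 MB), 1 MB left
7 memory blocks × 64 MB = 448 MB; used 356 MB; unused 92 MB.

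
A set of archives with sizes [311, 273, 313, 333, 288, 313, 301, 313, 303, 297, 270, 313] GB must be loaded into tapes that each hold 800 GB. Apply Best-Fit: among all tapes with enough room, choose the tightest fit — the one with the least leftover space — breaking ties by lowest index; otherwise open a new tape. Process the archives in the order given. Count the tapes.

311 GB → tape 1 (remaining 489 GB)
273 GB → tape 1 (remaining 216 GB)
313 GB → tape 2 (remaining 487 GB)
333 GB → tape 2 (remaining 154 GB)
288 GB → tape 3 (remaining 512 GB)
313 GB → tape 3 (remaining 199 GB)
301 GB → tape 4 (remaining 499 GB)
313 GB → tape 4 (remaining 186 GB)
303 GB → tape 5 (remaining 497 GB)
297 GB → tape 5 (remaining 200 GB)
270 GB → tape 6 (remaining 530 GB)
313 GB → tape 6 (remaining 217 GB)

6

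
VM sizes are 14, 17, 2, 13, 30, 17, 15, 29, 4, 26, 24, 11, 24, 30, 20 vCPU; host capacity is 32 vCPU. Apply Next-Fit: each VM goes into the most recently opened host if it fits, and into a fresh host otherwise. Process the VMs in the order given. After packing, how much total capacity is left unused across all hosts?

14 vCPU → host 1 (remaining 18 vCPU)
17 vCPU → host 1 (remaining 1 vCPU)
2 vCPU → host 2 (remaining 30 vCPU)
13 vCPU → host 2 (remaining 17 vCPU)
30 vCPU → host 3 (remaining 2 vCPU)
17 vCPU → host 4 (remaining 15 vCPU)
15 vCPU → host 4 (remaining 0 vCPU)
29 vCPU → host 5 (remaining 3 vCPU)
4 vCPU → host 6 (remaining 28 vCPU)
26 vCPU → host 6 (remaining 2 vCPU)
24 vCPU → host 7 (remaining 8 vCPU)
11 vCPU → host 8 (remaining 21 vCPU)
24 vCPU → host 9 (remaining 8 vCPU)
30 vCPU → host 10 (remaining 2 vCPU)
20 vCPU → host 11 (remaining 12 vCPU)
11 hosts × 32 vCPU = 352 vCPU; used 276 vCPU; unused 76 vCPU.

76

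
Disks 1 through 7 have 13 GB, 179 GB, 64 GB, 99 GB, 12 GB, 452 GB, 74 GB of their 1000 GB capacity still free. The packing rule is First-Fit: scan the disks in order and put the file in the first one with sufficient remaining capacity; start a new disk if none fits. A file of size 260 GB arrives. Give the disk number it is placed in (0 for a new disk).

6

Disks with room: disk 6 (452 GB).
The first with room is disk 6.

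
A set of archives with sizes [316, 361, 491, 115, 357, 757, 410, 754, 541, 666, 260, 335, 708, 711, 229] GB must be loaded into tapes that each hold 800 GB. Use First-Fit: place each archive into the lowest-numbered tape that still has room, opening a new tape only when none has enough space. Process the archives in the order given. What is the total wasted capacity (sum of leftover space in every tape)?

989

tape 1: place 316 GB, 484 GB left
tape 1: place 361 GB, 123 GB left
tape 2: place 491 GB, 309 GB left
tape 1: place 115 GB, 8 GB left
tape 3: place 357 GB, 443 GB left
tape 4: place 757 GB, 43 GB left
tape 3: place 410 GB, 33 GB left
tape 5: place 754 GB, 46 GB left
tape 6: place 541 GB, 259 GB left
tape 7: place 666 GB, 134 GB left
tape 2: place 260 GB, 49 GB left
tape 8: place 335 GB, 465 GB left
tape 9: place 708 GB, 92 GB left
tape 10: place 711 GB, 89 GB left
tape 6: place 229 GB, 30 GB left
10 tapes × 800 GB = 8000 GB; used 7011 GB; unused 989 GB.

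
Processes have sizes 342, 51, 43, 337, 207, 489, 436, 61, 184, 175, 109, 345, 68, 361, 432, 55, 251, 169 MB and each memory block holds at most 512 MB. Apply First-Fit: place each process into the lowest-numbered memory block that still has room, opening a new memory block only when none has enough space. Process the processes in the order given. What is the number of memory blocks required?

9

Put 342 MB in memory block 1; 170 MB remain.
Put 51 MB in memory block 1; 119 MB remain.
Put 43 MB in memory block 1; 76 MB remain.
Put 337 MB in memory block 2; 175 MB remain.
Put 207 MB in memory block 3; 305 MB remain.
Put 489 MB in memory block 4; 23 MB remain.
Put 436 MB in memory block 5; 76 MB remain.
Put 61 MB in memory block 1; 15 MB remain.
Put 184 MB in memory block 3; 121 MB remain.
Put 175 MB in memory block 2; 0 MB remain.
Put 109 MB in memory block 3; 12 MB remain.
Put 345 MB in memory block 6; 167 MB remain.
Put 68 MB in memory block 5; 8 MB remain.
Put 361 MB in memory block 7; 151 MB remain.
Put 432 MB in memory block 8; 80 MB remain.
Put 55 MB in memory block 6; 112 MB remain.
Put 251 MB in memory block 9; 261 MB remain.
Put 169 MB in memory block 9; 92 MB remain.
Final memory blocks: [342,51,43,61] [337,175] [207,184,109] [489] [436,68] [345,55] [361] [432] [251,169].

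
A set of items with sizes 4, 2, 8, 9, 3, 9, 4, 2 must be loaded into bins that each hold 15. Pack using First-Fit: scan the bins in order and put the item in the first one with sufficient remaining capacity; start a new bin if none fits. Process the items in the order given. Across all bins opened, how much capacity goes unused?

Put 4 in bin 1; 11 remain.
Put 2 in bin 1; 9 remain.
Put 8 in bin 1; 1 remain.
Put 9 in bin 2; 6 remain.
Put 3 in bin 2; 3 remain.
Put 9 in bin 3; 6 remain.
Put 4 in bin 3; 2 remain.
Put 2 in bin 2; 1 remain.
3 bins × 15 = 45; used 41; unused 4.

4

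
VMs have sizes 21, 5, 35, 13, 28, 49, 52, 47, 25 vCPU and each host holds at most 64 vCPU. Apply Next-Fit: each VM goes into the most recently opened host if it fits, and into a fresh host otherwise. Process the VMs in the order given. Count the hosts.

6

host 1: place 21 vCPU, 43 vCPU left
host 1: place 5 vCPU, 38 vCPU left
host 1: place 35 vCPU, 3 vCPU left
host 2: place 13 vCPU, 51 vCPU left
host 2: place 28 vCPU, 23 vCPU left
host 3: place 49 vCPU, 15 vCPU left
host 4: place 52 vCPU, 12 vCPU left
host 5: place 47 vCPU, 17 vCPU left
host 6: place 25 vCPU, 39 vCPU left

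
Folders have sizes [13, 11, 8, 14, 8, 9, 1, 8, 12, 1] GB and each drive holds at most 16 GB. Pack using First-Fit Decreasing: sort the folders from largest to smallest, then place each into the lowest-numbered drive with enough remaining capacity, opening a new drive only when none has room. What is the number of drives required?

Sorted descending: 14, 13, 12, 11, 9, 8, 8, 8, 1, 1.
14 GB → drive 1 (remaining 2 GB)
13 GB → drive 2 (remaining 3 GB)
12 GB → drive 3 (remaining 4 GB)
11 GB → drive 4 (remaining 5 GB)
9 GB → drive 5 (remaining 7 GB)
8 GB → drive 6 (remaining 8 GB)
8 GB → drive 6 (remaining 0 GB)
8 GB → drive 7 (remaining 8 GB)
1 GB → drive 1 (remaining 1 GB)
1 GB → drive 1 (remaining 0 GB)
Final drives: [14,1,1] [13] [12] [11] [9] [8,8] [8].

7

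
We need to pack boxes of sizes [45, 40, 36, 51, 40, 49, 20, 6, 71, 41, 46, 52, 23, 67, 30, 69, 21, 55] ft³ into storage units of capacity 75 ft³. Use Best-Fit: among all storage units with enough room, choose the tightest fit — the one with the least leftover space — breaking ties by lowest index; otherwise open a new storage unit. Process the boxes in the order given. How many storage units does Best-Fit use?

13 storage units

45 ft³ → storage unit 1 (remaining 30 ft³)
40 ft³ → storage unit 2 (remaining 35 ft³)
36 ft³ → storage unit 3 (remaining 39 ft³)
51 ft³ → storage unit 4 (remaining 24 ft³)
40 ft³ → storage unit 5 (remaining 35 ft³)
49 ft³ → storage unit 6 (remaining 26 ft³)
20 ft³ → storage unit 4 (remaining 4 ft³)
6 ft³ → storage unit 6 (remaining 20 ft³)
71 ft³ → storage unit 7 (remaining 4 ft³)
41 ft³ → storage unit 8 (remaining 34 ft³)
46 ft³ → storage unit 9 (remaining 29 ft³)
52 ft³ → storage unit 10 (remaining 23 ft³)
23 ft³ → storage unit 10 (remaining 0 ft³)
67 ft³ → storage unit 11 (remaining 8 ft³)
30 ft³ → storage unit 1 (remaining 0 ft³)
69 ft³ → storage unit 12 (remaining 6 ft³)
21 ft³ → storage unit 9 (remaining 8 ft³)
55 ft³ → storage unit 13 (remaining 20 ft³)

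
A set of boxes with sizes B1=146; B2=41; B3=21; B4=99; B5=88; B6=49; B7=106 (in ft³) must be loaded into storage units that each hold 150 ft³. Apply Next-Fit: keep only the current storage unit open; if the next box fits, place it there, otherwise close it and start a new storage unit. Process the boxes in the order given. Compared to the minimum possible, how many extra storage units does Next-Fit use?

1

Next-Fit: [146] [41,21] [99] [88,49] [106] → 5 storage units.
Total size 550 ft³; any packing needs at least ⌈550/150⌉ = 4 storage units.
An optimal packing achieves that bound: [146] [106,41] [99,49] [88,21] → 4 storage units.
Excess: 5 − 4 = 1.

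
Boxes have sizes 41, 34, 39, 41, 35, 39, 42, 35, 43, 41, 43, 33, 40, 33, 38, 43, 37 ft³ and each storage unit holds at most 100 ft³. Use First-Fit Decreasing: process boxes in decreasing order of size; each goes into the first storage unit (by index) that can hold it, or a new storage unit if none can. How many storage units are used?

8 storage units

Sorted descending: 43, 43, 43, 42, 41, 41, 41, 40, 39, 39, 38, 37, 35, 35, 34, 33, 33.
storage unit 1: place 43 ft³, 57 ft³ left
storage unit 1: place 43 ft³, 14 ft³ left
storage unit 2: place 43 ft³, 57 ft³ left
storage unit 2: place 42 ft³, 15 ft³ left
storage unit 3: place 41 ft³, 59 ft³ left
storage unit 3: place 41 ft³, 18 ft³ left
storage unit 4: place 41 ft³, 59 ft³ left
storage unit 4: place 40 ft³, 19 ft³ left
storage unit 5: place 39 ft³, 61 ft³ left
storage unit 5: place 39 ft³, 22 ft³ left
storage unit 6: place 38 ft³, 62 ft³ left
storage unit 6: place 37 ft³, 25 ft³ left
storage unit 7: place 35 ft³, 65 ft³ left
storage unit 7: place 35 ft³, 30 ft³ left
storage unit 8: place 34 ft³, 66 ft³ left
storage unit 8: place 33 ft³, 33 ft³ left
storage unit 8: place 33 ft³, 0 ft³ left
Final storage units: [43,43] [43,42] [41,41] [41,40] [39,39] [38,37] [35,35] [34,33,33].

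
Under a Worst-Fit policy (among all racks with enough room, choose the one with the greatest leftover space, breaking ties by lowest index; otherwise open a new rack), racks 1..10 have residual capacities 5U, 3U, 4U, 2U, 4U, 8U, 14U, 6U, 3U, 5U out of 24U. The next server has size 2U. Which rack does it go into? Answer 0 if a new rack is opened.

Racks with room: rack 1 (5U), rack 2 (3U), rack 3 (4U), rack 4 (2U), rack 5 (4U), rack 6 (8U), rack 7 (14U), rack 8 (6U), rack 9 (3U), rack 10 (5U).
Most room is rack 7 with 14U free.

7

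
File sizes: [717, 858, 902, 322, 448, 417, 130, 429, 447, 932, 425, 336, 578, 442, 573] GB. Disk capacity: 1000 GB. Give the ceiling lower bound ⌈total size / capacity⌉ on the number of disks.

Total size = 717 + 858 + 902 + 322 + 448 + 417 + 130 + 429 + 447 + 932 + 425 + 336 + 578 + 442 + 573 = 7956 GB.
⌈7956 / 1000⌉ = 8.

8 disks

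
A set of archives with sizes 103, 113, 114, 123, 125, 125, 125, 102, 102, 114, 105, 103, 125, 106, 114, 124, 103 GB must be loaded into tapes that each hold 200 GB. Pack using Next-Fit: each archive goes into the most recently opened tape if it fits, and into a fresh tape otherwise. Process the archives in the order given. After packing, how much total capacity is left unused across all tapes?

tape 1: place 103 GB, 97 GB left
tape 2: place 113 GB, 87 GB left
tape 3: place 114 GB, 86 GB left
tape 4: place 123 GB, 77 GB left
tape 5: place 125 GB, 75 GB left
tape 6: place 125 GB, 75 GB left
tape 7: place 125 GB, 75 GB left
tape 8: place 102 GB, 98 GB left
tape 9: place 102 GB, 98 GB left
tape 10: place 114 GB, 86 GB left
tape 11: place 105 GB, 95 GB left
tape 12: place 103 GB, 97 GB left
tape 13: place 125 GB, 75 GB left
tape 14: place 106 GB, 94 GB left
tape 15: place 114 GB, 86 GB left
tape 16: place 124 GB, 76 GB left
tape 17: place 103 GB, 97 GB left
17 tapes × 200 GB = 3400 GB; used 1926 GB; unused 1474 GB.

1474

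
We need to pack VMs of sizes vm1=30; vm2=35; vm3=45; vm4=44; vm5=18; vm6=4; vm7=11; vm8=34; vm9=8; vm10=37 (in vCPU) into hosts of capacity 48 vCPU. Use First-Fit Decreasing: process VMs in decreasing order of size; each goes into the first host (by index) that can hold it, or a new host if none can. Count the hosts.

Sorted descending: 45, 44, 37, 35, 34, 30, 18, 11, 8, 4.
Put 45 vCPU in host 1; 3 vCPU remain.
Put 44 vCPU in host 2; 4 vCPU remain.
Put 37 vCPU in host 3; 11 vCPU remain.
Put 35 vCPU in host 4; 13 vCPU remain.
Put 34 vCPU in host 5; 14 vCPU remain.
Put 30 vCPU in host 6; 18 vCPU remain.
Put 18 vCPU in host 6; 0 vCPU remain.
Put 11 vCPU in host 3; 0 vCPU remain.
Put 8 vCPU in host 4; 5 vCPU remain.
Put 4 vCPU in host 2; 0 vCPU remain.

6 hosts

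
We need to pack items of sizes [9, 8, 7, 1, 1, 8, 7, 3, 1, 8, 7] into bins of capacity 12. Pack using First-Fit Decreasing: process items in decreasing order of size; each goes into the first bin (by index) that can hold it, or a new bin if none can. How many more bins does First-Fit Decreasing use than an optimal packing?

First-Fit Decreasing: [9,3] [8,1,1,1] [8] [8] [7] [7] [7] → 7 bins.
7 items exceed 6 (half the capacity), and no two of those can share a bin, so at least 7 bins are needed.
So 7 is already optimal.

0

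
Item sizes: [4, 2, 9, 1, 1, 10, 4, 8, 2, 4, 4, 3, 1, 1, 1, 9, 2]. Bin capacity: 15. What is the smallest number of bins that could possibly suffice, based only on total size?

5 bins

Total size = 4 + 2 + 9 + 1 + 1 + 10 + 4 + 8 + 2 + 4 + 4 + 3 + 1 + 1 + 1 + 9 + 2 = 66.
⌈66 / 15⌉ = 5.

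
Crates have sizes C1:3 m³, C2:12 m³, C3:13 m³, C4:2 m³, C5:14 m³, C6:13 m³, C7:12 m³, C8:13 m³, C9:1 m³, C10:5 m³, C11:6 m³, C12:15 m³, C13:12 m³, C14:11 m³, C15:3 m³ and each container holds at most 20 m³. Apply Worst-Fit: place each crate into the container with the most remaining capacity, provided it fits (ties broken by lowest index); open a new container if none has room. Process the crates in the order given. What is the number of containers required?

9

container 1: place C1 (3 m³), 17 m³ left
container 1: place C2 (12 m³), 5 m³ left
container 2: place C3 (13 m³), 7 m³ left
container 2: place C4 (2 m³), 5 m³ left
container 3: place C5 (14 m³), 6 m³ left
container 4: place C6 (13 m³), 7 m³ left
container 5: place C7 (12 m³), 8 m³ left
container 6: place C8 (13 m³), 7 m³ left
container 5: place C9 (1 m³), 7 m³ left
container 4: place C10 (5 m³), 2 m³ left
container 5: place C11 (6 m³), 1 m³ left
container 7: place C12 (15 m³), 5 m³ left
container 8: place C13 (12 m³), 8 m³ left
container 9: place C14 (11 m³), 9 m³ left
container 9: place C15 (3 m³), 6 m³ left
Final containers: [3,12] [13,2] [14] [13,5] [12,1,6] [13] [15] [12] [11,3].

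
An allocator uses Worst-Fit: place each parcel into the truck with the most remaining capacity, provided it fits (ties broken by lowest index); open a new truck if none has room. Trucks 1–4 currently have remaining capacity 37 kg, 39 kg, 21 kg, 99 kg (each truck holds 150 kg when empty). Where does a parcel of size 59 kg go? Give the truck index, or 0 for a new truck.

Trucks with room: truck 4 (99 kg).
Most room is truck 4 with 99 kg free.

4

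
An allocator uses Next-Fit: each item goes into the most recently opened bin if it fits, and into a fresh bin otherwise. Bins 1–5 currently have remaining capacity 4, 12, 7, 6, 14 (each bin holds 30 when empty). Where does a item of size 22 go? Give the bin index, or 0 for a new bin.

Next-Fit only looks at bin 5, which has 14 free.
22 does not fit, so a new bin is opened.

0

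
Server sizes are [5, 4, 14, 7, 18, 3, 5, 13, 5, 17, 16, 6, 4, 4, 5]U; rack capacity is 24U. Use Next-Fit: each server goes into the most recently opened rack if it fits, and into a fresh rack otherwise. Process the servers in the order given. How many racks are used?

Put 5U in rack 1; 19U remain.
Put 4U in rack 1; 15U remain.
Put 14U in rack 1; 1U remain.
Put 7U in rack 2; 17U remain.
Put 18U in rack 3; 6U remain.
Put 3U in rack 3; 3U remain.
Put 5U in rack 4; 19U remain.
Put 13U in rack 4; 6U remain.
Put 5U in rack 4; 1U remain.
Put 17U in rack 5; 7U remain.
Put 16U in rack 6; 8U remain.
Put 6U in rack 6; 2U remain.
Put 4U in rack 7; 20U remain.
Put 4U in rack 7; 16U remain.
Put 5U in rack 7; 11U remain.
Final racks: [5,4,14] [7] [18,3] [5,13,5] [17] [16,6] [4,4,5].

7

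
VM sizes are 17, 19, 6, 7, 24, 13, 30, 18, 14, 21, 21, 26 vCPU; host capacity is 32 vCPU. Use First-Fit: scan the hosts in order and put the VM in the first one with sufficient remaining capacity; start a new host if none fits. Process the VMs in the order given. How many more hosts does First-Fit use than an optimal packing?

First-Fit: [17,6,7] [19,13] [24] [30] [18,14] [21] [21] [26] → 8 hosts.
8 VMs exceed 16 vCPU (half the capacity), and no two of those can share a host, so at least 8 hosts are needed.
So 8 is already optimal.

0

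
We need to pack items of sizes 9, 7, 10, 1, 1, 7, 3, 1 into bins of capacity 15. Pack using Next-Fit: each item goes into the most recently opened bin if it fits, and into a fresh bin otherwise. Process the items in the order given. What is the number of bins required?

9 → bin 1 (remaining 6)
7 → bin 2 (remaining 8)
10 → bin 3 (remaining 5)
1 → bin 3 (remaining 4)
1 → bin 3 (remaining 3)
7 → bin 4 (remaining 8)
3 → bin 4 (remaining 5)
1 → bin 4 (remaining 4)

4 bins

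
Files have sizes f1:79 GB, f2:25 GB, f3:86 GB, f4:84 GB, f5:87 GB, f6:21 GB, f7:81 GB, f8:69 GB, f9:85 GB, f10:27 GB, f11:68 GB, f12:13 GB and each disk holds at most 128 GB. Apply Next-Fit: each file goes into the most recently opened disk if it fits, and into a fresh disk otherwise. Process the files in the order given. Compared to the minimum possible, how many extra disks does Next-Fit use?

0

Next-Fit: [79,25] [86] [84] [87,21] [81] [69] [85,27] [68,13] → 8 disks.
8 files exceed 64 GB (half the capacity), and no two of those can share a disk, so at least 8 disks are needed.
So 8 is already optimal.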